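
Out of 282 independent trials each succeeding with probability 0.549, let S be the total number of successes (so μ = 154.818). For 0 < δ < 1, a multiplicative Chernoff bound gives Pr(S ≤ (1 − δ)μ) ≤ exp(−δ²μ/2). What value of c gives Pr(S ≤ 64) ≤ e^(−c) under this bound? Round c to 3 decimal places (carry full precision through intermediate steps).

Write 64 = (1 − δ)μ, so δ = 1 − 64/154.818 = 0.5866114…
Then the exponent is δ²μ/2 = (μ − 64)²/(2μ) = 26.637436.

26.637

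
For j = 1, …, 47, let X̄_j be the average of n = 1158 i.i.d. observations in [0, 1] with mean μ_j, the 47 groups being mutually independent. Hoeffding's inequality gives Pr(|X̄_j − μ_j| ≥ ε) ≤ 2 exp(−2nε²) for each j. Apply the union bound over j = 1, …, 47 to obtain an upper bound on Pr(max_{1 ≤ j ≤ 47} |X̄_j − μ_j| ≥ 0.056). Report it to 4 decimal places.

0.0659

Per-experiment Hoeffding bound: 2·exp(−2·1158·0.056²) = 2·exp(−7.26298) = 0.001402.
Union bound over 47 events: 47·0.001402 = 0.06590.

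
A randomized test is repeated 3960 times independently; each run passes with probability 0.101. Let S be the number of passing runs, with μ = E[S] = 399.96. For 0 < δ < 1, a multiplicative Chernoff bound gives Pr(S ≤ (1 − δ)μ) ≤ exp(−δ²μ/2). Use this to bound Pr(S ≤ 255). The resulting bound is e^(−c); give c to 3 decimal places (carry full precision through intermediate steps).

26.269

Write 255 = (1 − δ)μ, so δ = 1 − 255/399.96 = 0.3624362…
Then the exponent is δ²μ/2 = (μ − 255)²/(2μ) = 26.269379.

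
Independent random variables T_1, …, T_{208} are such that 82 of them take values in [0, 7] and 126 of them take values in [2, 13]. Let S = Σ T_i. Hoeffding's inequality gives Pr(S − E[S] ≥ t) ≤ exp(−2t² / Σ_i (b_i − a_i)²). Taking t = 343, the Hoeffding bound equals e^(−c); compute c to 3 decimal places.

Σ(b_i − a_i)² = 82·7² + 126·11² = 19264.
c = 2t² / 19264 = 2·343² / 19264 = 12.2144.

12.214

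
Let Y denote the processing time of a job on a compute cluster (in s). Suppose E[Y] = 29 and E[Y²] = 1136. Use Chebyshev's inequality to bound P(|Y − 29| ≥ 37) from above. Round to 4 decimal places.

0.2155

Var(Y) = E[Y²] − (E[Y])² = 1136 − 841 = 295.
Chebyshev's inequality: P(|Y − μ| ≥ t) ≤ Var(Y)/t² = 295/1369 = 0.2155.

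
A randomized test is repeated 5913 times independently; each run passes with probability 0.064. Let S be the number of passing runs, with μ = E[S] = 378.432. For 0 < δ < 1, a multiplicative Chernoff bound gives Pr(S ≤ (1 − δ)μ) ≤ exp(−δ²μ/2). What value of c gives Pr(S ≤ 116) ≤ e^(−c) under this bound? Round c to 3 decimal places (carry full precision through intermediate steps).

Write 116 = (1 − δ)μ, so δ = 1 − 116/378.432 = 0.693472…
Then the exponent is δ²μ/2 = (μ − 116)²/(2μ) = 90.994623.

90.995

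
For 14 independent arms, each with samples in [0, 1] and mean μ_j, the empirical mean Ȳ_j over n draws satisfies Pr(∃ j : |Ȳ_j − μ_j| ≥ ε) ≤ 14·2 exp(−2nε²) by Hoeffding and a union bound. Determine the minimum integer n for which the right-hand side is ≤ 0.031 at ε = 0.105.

309

Need 2·14·exp(−2nε²) ≤ 0.031, i.e. exp(−2nε²) ≤ 0.031/28.
So 2nε² ≥ ln(28/0.031) = 6.805973.
Hence n ≥ 6.805973/(2·0.105²) = 308.661.
The smallest integer n is 309.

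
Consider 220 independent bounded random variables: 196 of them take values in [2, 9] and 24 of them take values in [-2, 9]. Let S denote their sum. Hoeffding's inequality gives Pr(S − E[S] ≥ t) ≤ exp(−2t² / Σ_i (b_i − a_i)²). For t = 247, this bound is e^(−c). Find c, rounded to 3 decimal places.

9.755

Σ(b_i − a_i)² = 196·7² + 24·11² = 12508.
c = 2t² / 12508 = 2·247² / 12508 = 9.7552.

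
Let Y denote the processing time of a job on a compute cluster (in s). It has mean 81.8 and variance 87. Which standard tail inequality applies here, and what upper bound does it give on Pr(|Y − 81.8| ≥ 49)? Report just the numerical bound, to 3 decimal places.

0.036

Mean and variance are known, so Chebyshev's inequality applies.
Chebyshev: Pr(|Y − μ| ≥ t) ≤ Var(Y)/t².
Bound = 87 / 2401 = 0.0362.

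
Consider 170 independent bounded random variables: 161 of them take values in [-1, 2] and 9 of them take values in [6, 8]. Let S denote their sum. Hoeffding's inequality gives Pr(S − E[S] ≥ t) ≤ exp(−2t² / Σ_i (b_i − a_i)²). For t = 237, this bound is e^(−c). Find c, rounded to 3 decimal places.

75.648

Σ(b_i − a_i)² = 161·3² + 9·2² = 1485.
c = 2t² / 1485 = 2·237² / 1485 = 75.6485.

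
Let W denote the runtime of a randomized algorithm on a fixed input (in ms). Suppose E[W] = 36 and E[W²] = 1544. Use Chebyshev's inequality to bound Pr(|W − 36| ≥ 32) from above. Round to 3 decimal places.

0.242

Var(W) = E[W²] − (E[W])² = 1544 − 1296 = 248.
Chebyshev's inequality: Pr(|W − μ| ≥ t) ≤ Var(W)/t² = 248/1024 = 0.2422.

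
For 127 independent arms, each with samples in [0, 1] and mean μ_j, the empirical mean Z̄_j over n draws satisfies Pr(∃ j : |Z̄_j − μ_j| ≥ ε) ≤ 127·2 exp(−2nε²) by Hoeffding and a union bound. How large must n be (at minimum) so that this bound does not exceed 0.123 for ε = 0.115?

289

Need 2·127·exp(−2nε²) ≤ 0.123, i.e. exp(−2nε²) ≤ 0.123/254.
So 2nε² ≥ ln(254/0.123) = 7.632905.
Hence n ≥ 7.632905/(2·0.115²) = 288.579.
The smallest integer n is 289.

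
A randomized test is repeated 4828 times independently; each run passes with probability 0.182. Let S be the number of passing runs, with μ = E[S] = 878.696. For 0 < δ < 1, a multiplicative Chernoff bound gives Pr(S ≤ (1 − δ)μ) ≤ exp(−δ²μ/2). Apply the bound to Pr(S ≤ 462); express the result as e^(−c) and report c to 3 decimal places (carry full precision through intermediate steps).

98.803

Write 462 = (1 − δ)μ, so δ = 1 − 462/878.696 = 0.4742209…
Then the exponent is δ²μ/2 = (μ − 462)²/(2μ) = 98.802974.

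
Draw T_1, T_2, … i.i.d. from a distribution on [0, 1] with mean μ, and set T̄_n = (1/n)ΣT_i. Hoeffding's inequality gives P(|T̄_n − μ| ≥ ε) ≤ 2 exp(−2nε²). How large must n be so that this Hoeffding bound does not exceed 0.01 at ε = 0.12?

Require 2·exp(−2nε²) ≤ 0.01, i.e. 2nε² ≥ ln(2/0.01) = 5.298317.
So n ≥ 5.298317 / (2·0.12²) = 183.969.
The smallest integer n is 184.

184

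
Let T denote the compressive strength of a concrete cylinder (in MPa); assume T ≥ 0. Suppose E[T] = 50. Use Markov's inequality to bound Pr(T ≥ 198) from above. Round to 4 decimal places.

Markov's inequality: for a non-negative random variable, Pr(T ≥ a) ≤ E[T]/a.
Here E[T] = 50 and a = 198, so the bound is 50/198 = 0.2525.

0.2525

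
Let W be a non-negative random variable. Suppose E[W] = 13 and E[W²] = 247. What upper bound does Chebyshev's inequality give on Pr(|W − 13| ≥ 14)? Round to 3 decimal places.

Var(W) = E[W²] − (E[W])² = 247 − 169 = 78.
Chebyshev's inequality: Pr(|W − μ| ≥ t) ≤ Var(W)/t² = 78/196 = 0.3980.

0.398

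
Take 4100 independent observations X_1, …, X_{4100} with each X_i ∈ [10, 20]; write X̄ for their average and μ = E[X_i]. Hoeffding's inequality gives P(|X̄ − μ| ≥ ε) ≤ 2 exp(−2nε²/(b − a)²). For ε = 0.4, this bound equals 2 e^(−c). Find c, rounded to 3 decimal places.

c = 2nε²/(b − a)² = 2·4100·0.4² / 10² = 13.1200.

13.120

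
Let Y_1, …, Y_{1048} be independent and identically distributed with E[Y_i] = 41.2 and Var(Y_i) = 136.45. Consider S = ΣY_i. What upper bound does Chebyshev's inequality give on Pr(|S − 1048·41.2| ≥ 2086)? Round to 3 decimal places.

Var(S) = n·Var(Y_i) = 1048·136.45 = 142999.6.
Chebyshev: Pr(|S − 1048·41.2| ≥ 2086) ≤ Var(S)/2086² = 142999.6/4351396 = 0.0329.

0.033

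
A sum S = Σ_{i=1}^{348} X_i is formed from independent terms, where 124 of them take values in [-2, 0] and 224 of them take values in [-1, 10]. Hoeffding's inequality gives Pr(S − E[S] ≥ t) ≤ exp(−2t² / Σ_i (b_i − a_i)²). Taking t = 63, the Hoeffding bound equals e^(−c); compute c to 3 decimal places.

0.288

Σ(b_i − a_i)² = 124·2² + 224·11² = 27600.
c = 2t² / 27600 = 2·63² / 27600 = 0.2876.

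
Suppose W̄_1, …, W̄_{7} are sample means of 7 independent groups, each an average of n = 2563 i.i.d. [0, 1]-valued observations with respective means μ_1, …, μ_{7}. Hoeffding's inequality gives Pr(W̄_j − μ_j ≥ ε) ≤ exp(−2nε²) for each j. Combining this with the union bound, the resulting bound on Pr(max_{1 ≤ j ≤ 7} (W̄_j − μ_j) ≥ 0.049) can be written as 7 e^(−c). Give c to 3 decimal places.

Union bound over the 7 events: Pr(max_{1 ≤ j ≤ 7} (W̄_j − μ_j) ≥ 0.049) ≤ 7·exp(−2nε²) = 7 exp(−2·2563·0.049²).
So c = 2·2563·0.049² = 12.3075.

12.308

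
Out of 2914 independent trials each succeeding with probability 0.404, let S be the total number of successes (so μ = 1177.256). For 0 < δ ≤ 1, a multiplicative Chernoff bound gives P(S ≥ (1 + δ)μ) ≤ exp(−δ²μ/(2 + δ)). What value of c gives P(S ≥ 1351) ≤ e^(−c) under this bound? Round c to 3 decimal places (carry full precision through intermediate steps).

Write 1351 = (1 + δ)μ, so δ = 1351/1177.256 − 1 = 0.1475839…
Then the exponent is δ²μ/(2 + δ) = (1351 − μ)² / (μ·(2 + δ)) = 11.939842.

11.940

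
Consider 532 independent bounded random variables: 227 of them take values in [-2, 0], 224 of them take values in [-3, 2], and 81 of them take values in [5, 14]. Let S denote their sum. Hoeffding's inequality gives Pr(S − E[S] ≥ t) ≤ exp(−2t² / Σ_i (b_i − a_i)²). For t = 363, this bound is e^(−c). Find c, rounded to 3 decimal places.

20.165

Σ(b_i − a_i)² = 227·2² + 224·5² + 81·9² = 13069.
c = 2t² / 13069 = 2·363² / 13069 = 20.1651.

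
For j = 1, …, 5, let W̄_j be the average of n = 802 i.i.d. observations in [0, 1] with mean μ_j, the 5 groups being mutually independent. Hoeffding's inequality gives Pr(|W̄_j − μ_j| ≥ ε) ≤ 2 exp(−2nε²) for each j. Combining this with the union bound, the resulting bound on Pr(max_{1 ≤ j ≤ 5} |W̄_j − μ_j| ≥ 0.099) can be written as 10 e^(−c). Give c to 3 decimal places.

Union bound over the 5 events: Pr(max_{1 ≤ j ≤ 5} |W̄_j − μ_j| ≥ 0.099) ≤ 5·2·exp(−2nε²) = 10 exp(−2·802·0.099²).
So c = 2·802·0.099² = 15.7208.

15.721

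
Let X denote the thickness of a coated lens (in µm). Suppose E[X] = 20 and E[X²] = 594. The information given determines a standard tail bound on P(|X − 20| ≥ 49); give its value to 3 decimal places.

The first two moments determine the variance, so Chebyshev's inequality is the sharpest standard bound available.
Var(X) = E[X²] − (E[X])² = 594 − 400 = 194.
Chebyshev's inequality: P(|X − μ| ≥ t) ≤ Var(X)/t² = 194/2401 = 0.0808.

0.081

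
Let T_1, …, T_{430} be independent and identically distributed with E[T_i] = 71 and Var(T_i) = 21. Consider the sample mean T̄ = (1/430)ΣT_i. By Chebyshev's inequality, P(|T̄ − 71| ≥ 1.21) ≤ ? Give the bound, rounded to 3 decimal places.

Var(T̄) = Var(T_i)/n = 21/430 = 0.048837.
Chebyshev: P(|T̄ − 71| ≥ 1.21) ≤ Var(T̄)/(1.21)² = 21/(430·1.21²) = 0.0334.

0.033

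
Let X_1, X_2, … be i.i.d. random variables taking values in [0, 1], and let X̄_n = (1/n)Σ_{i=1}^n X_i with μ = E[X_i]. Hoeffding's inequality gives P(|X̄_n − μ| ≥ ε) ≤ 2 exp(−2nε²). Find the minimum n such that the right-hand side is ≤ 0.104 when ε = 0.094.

168

Require 2·exp(−2nε²) ≤ 0.104, i.e. 2nε² ≥ ln(2/0.104) = 2.956512.
So n ≥ 2.956512 / (2·0.094²) = 167.299.
The smallest integer n is 168.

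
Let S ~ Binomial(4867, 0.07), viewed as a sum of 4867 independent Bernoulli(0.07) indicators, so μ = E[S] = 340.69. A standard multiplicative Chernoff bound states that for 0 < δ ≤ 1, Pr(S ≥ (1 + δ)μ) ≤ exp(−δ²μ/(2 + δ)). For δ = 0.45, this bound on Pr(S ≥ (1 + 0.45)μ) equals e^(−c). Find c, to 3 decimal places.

28.159

c = δ²μ/(2 + δ) = 0.45²·340.69/(2 + 0.45) = 28.1591.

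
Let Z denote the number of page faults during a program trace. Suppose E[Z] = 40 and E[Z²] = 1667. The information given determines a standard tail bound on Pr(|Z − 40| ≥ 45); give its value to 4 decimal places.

The first two moments determine the variance, so Chebyshev's inequality is the sharpest standard bound available.
Var(Z) = E[Z²] − (E[Z])² = 1667 − 1600 = 67.
Chebyshev's inequality: Pr(|Z − μ| ≥ t) ≤ Var(Z)/t² = 67/2025 = 0.0331.

0.0331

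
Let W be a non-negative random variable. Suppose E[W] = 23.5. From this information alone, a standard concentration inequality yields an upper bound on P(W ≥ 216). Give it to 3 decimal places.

Only the mean of a non-negative variable is known, so Markov's inequality is the applicable tail bound.
Markov's inequality: for a non-negative random variable, P(W ≥ a) ≤ E[W]/a.
Here E[W] = 23.5 and a = 216, so the bound is 23.5/216 = 0.1088.

0.109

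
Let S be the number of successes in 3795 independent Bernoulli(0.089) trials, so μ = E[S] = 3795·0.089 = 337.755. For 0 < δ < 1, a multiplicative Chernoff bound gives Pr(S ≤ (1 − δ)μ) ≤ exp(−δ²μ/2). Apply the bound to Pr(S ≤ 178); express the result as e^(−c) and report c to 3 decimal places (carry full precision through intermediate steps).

37.781

Write 178 = (1 − δ)μ, so δ = 1 − 178/337.755 = 0.4729908…
Then the exponent is δ²μ/2 = (μ − 178)²/(2μ) = 37.781321.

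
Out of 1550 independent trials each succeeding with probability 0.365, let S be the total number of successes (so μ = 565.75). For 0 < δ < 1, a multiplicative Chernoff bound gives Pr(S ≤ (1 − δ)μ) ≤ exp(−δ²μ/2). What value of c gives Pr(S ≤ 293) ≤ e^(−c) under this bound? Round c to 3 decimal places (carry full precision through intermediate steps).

Write 293 = (1 − δ)μ, so δ = 1 − 293/565.75 = 0.4821034…
Then the exponent is δ²μ/2 = (μ − 293)²/(2μ) = 65.746852.

65.747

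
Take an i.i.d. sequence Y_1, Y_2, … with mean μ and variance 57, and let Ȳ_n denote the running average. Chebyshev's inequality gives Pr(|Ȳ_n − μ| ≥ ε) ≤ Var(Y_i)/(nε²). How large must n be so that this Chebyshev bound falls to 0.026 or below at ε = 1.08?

1880

Require 57/(n·1.08²) ≤ 0.026, i.e. n ≥ 57/(0.026·1.08²) = 1879.550.
The smallest integer n is 1880.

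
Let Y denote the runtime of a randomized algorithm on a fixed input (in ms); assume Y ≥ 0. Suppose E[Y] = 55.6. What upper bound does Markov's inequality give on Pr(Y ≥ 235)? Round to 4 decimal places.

0.2366

Markov's inequality: for a non-negative random variable, Pr(Y ≥ a) ≤ E[Y]/a.
Here E[Y] = 55.6 and a = 235, so the bound is 55.6/235 = 0.2366.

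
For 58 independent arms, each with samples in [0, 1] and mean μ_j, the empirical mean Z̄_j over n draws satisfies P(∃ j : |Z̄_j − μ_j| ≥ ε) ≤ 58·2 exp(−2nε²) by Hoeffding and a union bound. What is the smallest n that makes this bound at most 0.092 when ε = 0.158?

Need 2·58·exp(−2nε²) ≤ 0.092, i.e. exp(−2nε²) ≤ 0.092/116.
So 2nε² ≥ ln(116/0.092) = 7.139557.
Hence n ≥ 7.139557/(2·0.158²) = 142.997.
The smallest integer n is 143.

143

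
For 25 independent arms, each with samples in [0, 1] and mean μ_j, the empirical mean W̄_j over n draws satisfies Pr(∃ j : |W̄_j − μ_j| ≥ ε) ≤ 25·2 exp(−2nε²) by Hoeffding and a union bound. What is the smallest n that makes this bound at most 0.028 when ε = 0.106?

Need 2·25·exp(−2nε²) ≤ 0.028, i.e. exp(−2nε²) ≤ 0.028/50.
So 2nε² ≥ ln(50/0.028) = 7.487574.
Hence n ≥ 7.487574/(2·0.106²) = 333.196.
The smallest integer n is 334.

334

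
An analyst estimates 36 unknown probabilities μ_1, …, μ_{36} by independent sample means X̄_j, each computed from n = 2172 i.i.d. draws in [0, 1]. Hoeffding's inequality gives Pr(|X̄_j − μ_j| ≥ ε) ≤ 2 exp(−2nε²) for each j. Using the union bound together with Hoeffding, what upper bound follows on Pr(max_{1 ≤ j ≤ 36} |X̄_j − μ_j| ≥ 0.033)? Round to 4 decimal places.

Per-experiment Hoeffding bound: 2·exp(−2·2172·0.033²) = 2·exp(−4.73062) = 0.017642.
Union bound over 36 events: 36·0.017642 = 0.63511.

0.6351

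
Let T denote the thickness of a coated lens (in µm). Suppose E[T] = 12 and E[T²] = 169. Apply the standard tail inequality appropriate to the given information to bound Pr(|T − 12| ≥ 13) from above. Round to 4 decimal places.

0.1479

The first two moments determine the variance, so Chebyshev's inequality is the sharpest standard bound available.
Var(T) = E[T²] − (E[T])² = 169 − 144 = 25.
Chebyshev's inequality: Pr(|T − μ| ≥ t) ≤ Var(T)/t² = 25/169 = 0.1479.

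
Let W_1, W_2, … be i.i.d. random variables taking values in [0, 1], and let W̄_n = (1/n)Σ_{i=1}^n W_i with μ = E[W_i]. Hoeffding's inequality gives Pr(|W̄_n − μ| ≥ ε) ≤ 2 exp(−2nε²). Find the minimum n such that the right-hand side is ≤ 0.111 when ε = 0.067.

323

Require 2·exp(−2nε²) ≤ 0.111, i.e. 2nε² ≥ ln(2/0.111) = 2.891372.
So n ≥ 2.891372 / (2·0.067²) = 322.051.
The smallest integer n is 323.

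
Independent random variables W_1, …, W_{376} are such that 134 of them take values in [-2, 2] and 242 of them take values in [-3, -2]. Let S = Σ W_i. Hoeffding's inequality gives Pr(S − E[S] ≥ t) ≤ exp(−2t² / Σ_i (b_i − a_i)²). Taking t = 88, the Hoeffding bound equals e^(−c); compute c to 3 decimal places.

Σ(b_i − a_i)² = 134·4² + 242·1² = 2386.
c = 2t² / 2386 = 2·88² / 2386 = 6.4912.

6.491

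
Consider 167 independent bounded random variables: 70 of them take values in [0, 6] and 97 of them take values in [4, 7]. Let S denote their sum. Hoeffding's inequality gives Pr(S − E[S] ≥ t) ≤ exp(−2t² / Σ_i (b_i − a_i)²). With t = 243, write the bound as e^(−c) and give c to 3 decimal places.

34.806

Σ(b_i − a_i)² = 70·6² + 97·3² = 3393.
c = 2t² / 3393 = 2·243² / 3393 = 34.8064.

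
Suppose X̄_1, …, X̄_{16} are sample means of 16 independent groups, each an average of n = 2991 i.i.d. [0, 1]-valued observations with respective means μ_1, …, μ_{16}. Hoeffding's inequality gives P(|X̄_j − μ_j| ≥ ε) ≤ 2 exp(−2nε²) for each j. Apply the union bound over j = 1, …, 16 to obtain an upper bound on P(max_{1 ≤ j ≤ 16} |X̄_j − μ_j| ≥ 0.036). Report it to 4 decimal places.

Per-experiment Hoeffding bound: 2·exp(−2·2991·0.036²) = 2·exp(−7.75267) = 0.00085919.
Union bound over 16 events: 16·0.00085919 = 0.01375.

0.0137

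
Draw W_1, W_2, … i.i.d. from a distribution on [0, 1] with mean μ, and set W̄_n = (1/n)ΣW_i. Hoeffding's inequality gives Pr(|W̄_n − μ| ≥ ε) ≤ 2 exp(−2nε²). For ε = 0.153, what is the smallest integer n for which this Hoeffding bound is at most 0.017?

Require 2·exp(−2nε²) ≤ 0.017, i.e. 2nε² ≥ ln(2/0.017) = 4.767689.
So n ≥ 4.767689 / (2·0.153²) = 101.835.
The smallest integer n is 102.

102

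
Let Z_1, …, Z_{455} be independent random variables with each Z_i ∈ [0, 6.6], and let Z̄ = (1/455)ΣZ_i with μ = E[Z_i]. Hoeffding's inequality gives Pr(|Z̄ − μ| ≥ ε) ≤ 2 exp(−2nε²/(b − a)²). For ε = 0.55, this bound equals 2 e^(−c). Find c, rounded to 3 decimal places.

c = 2nε²/(b − a)² = 2·455·0.55² / 6.6² = 6.3194.

6.319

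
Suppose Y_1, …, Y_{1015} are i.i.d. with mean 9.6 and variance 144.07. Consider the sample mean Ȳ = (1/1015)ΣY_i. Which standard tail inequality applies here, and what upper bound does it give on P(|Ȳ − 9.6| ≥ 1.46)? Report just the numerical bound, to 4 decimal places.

0.0666

With mean and variance of each term known, Chebyshev's inequality bounds the deviation of the sum (or sample mean).
Var(Ȳ) = Var(Y_i)/n = 144.07/1015 = 0.14194.
Chebyshev: P(|Ȳ − 9.6| ≥ 1.46) ≤ Var(Ȳ)/(1.46)² = 144.07/(1015·1.46²) = 0.0666.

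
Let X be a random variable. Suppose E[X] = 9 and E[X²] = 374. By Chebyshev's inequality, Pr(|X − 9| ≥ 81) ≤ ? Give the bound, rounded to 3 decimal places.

0.045

Var(X) = E[X²] − (E[X])² = 374 − 81 = 293.
Chebyshev's inequality: Pr(|X − μ| ≥ t) ≤ Var(X)/t² = 293/6561 = 0.0447.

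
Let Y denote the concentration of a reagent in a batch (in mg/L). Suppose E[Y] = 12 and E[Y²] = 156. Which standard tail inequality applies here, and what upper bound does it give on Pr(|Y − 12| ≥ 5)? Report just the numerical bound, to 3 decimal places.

The first two moments determine the variance, so Chebyshev's inequality is the sharpest standard bound available.
Var(Y) = E[Y²] − (E[Y])² = 156 − 144 = 12.
Chebyshev's inequality: Pr(|Y − μ| ≥ t) ≤ Var(Y)/t² = 12/25 = 0.4800.

0.480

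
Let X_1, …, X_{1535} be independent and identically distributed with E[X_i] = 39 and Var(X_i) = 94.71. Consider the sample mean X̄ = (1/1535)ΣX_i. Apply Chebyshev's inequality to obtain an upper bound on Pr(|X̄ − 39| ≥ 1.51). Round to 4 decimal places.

Var(X̄) = Var(X_i)/n = 94.71/1535 = 0.0617.
Chebyshev: Pr(|X̄ − 39| ≥ 1.51) ≤ Var(X̄)/(1.51)² = 94.71/(1535·1.51²) = 0.0271.

0.0271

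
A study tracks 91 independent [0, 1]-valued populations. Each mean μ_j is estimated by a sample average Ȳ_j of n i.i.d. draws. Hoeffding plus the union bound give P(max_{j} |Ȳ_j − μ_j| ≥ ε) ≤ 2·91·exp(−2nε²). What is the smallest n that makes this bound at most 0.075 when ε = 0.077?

Need 2·91·exp(−2nε²) ≤ 0.075, i.e. exp(−2nε²) ≤ 0.075/182.
So 2nε² ≥ ln(182/0.075) = 7.794274.
Hence n ≥ 7.794274/(2·0.077²) = 657.301.
The smallest integer n is 658.

658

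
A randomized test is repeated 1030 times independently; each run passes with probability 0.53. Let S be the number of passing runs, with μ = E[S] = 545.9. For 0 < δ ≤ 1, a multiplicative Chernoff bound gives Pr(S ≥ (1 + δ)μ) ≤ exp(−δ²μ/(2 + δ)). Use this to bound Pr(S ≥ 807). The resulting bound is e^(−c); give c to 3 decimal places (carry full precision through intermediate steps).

50.390

Write 807 = (1 + δ)μ, so δ = 807/545.9 − 1 = 0.4782927…
Then the exponent is δ²μ/(2 + δ) = (807 − μ)² / (μ·(2 + δ)) = 50.390428.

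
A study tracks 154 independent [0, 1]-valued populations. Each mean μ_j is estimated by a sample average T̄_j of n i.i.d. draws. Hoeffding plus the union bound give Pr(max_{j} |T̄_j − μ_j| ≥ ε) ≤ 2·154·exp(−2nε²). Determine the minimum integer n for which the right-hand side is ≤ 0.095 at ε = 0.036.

Need 2·154·exp(−2nε²) ≤ 0.095, i.e. exp(−2nε²) ≤ 0.095/308.
So 2nε² ≥ ln(308/0.095) = 8.083978.
Hence n ≥ 8.083978/(2·0.036²) = 3118.819.
The smallest integer n is 3119.

3119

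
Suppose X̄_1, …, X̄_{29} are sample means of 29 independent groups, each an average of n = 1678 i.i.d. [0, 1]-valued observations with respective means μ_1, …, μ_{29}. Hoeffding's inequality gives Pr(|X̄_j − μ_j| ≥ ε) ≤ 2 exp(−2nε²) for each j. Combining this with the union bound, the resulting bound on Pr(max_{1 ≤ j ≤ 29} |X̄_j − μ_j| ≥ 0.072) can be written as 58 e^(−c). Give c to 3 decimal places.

17.398

Union bound over the 29 events: Pr(max_{1 ≤ j ≤ 29} |X̄_j − μ_j| ≥ 0.072) ≤ 29·2·exp(−2nε²) = 58 exp(−2·1678·0.072²).
So c = 2·1678·0.072² = 17.3975.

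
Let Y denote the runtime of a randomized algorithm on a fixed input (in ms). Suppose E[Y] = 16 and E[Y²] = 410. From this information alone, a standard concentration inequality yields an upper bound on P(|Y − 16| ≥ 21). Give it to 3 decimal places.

0.349

The first two moments determine the variance, so Chebyshev's inequality is the sharpest standard bound available.
Var(Y) = E[Y²] − (E[Y])² = 410 − 256 = 154.
Chebyshev's inequality: P(|Y − μ| ≥ t) ≤ Var(Y)/t² = 154/441 = 0.3492.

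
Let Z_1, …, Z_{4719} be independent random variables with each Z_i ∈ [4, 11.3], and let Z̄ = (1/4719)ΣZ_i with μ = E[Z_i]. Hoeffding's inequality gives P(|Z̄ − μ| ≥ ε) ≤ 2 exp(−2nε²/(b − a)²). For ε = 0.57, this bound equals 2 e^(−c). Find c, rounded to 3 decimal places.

c = 2nε²/(b − a)² = 2·4719·0.57² / 7.3² = 57.5419.

57.542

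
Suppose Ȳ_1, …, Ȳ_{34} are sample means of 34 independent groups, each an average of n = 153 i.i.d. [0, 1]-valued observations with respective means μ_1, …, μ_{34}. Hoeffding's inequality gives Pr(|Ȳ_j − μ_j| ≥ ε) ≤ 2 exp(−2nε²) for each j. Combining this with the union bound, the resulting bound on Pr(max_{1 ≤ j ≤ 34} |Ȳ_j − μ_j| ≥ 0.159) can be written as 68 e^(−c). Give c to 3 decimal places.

7.736

Union bound over the 34 events: Pr(max_{1 ≤ j ≤ 34} |Ȳ_j − μ_j| ≥ 0.159) ≤ 34·2·exp(−2nε²) = 68 exp(−2·153·0.159²).
So c = 2·153·0.159² = 7.7360.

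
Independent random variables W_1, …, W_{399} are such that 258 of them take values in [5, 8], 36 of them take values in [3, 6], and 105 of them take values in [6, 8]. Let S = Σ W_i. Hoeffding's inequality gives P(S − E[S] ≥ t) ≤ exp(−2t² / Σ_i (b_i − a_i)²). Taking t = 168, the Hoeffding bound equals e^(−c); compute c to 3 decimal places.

Σ(b_i − a_i)² = 258·3² + 36·3² + 105·2² = 3066.
c = 2t² / 3066 = 2·168² / 3066 = 18.4110.

18.411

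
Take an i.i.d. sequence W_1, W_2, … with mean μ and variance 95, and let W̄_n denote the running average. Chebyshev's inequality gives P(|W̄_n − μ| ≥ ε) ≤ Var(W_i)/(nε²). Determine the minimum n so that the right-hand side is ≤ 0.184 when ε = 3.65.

Require 95/(n·3.65²) ≤ 0.184, i.e. n ≥ 95/(0.184·3.65²) = 38.754.
The smallest integer n is 39.

39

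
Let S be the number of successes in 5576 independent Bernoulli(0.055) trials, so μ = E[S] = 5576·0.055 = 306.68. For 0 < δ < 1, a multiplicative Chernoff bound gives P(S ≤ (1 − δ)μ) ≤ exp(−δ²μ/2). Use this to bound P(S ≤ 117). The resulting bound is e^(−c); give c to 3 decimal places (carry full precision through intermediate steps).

58.658

Write 117 = (1 − δ)μ, so δ = 1 − 117/306.68 = 0.6184948…
Then the exponent is δ²μ/2 = (μ − 117)²/(2μ) = 58.658051.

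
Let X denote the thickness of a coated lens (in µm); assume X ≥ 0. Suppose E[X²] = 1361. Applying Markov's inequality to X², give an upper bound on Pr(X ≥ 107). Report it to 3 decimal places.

0.119

Since X ≥ 0, the event {X ≥ 107} is the same as {X² ≥ 11449}.
Markov's inequality applied to X² gives Pr(X² ≥ 11449) ≤ E[X²]/11449 = 1361/11449 = 0.1189.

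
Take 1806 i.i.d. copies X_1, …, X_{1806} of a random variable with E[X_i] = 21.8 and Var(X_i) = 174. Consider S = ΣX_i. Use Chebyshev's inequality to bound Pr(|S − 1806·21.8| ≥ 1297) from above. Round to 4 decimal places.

Var(S) = n·Var(X_i) = 1806·174 = 314244.
Chebyshev: Pr(|S − 1806·21.8| ≥ 1297) ≤ Var(S)/1297² = 314244/1682209 = 0.1868.

0.1868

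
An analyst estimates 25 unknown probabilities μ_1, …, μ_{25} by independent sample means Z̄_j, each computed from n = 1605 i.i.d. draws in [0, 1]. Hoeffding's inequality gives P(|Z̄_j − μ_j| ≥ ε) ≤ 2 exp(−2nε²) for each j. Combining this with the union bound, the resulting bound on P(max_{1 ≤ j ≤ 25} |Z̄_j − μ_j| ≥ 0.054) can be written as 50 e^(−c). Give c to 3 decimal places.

Union bound over the 25 events: P(max_{1 ≤ j ≤ 25} |Z̄_j − μ_j| ≥ 0.054) ≤ 25·2·exp(−2nε²) = 50 exp(−2·1605·0.054²).
So c = 2·1605·0.054² = 9.3604.

9.360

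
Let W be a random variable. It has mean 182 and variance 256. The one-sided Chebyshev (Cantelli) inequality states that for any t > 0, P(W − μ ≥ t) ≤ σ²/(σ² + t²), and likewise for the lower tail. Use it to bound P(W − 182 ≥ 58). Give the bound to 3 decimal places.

0.071

Here σ² = 256 and t = 58, so σ² + t² = 3620.
Cantelli's bound: 256/3620 = 0.0707.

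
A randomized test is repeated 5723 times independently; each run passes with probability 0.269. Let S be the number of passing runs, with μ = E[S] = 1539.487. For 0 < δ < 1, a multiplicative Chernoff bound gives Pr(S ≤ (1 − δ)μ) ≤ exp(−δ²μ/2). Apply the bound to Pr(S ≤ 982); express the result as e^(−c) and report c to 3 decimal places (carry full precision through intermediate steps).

Write 982 = (1 − δ)μ, so δ = 1 − 982/1539.487 = 0.3621252…
Then the exponent is δ²μ/2 = (μ − 982)²/(2μ) = 100.940039.

100.940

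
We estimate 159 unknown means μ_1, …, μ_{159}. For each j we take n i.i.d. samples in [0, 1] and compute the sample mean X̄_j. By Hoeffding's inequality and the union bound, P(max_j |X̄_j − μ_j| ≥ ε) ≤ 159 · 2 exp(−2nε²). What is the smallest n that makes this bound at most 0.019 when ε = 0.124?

317

Need 2·159·exp(−2nε²) ≤ 0.019, i.e. exp(−2nε²) ≤ 0.019/318.
So 2nε² ≥ ln(318/0.019) = 9.725368.
Hence n ≥ 9.725368/(2·0.124²) = 316.252.
The smallest integer n is 317.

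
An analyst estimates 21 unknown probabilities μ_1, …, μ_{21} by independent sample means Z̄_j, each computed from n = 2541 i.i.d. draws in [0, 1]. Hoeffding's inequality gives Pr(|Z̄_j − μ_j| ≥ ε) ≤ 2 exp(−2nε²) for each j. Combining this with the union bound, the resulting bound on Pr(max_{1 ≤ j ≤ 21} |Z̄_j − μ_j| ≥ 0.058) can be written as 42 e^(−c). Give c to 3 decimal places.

17.096

Union bound over the 21 events: Pr(max_{1 ≤ j ≤ 21} |Z̄_j − μ_j| ≥ 0.058) ≤ 21·2·exp(−2nε²) = 42 exp(−2·2541·0.058²).
So c = 2·2541·0.058² = 17.0958.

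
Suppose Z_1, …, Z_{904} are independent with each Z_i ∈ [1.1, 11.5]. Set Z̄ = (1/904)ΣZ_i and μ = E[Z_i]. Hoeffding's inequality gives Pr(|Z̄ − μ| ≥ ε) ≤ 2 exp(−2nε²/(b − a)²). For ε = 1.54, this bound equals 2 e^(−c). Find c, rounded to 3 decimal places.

c = 2nε²/(b − a)² = 2·904·1.54² / 10.4² = 39.6436.

39.644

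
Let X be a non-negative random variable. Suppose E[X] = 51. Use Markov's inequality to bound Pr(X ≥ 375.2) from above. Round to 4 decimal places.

0.1359

Markov's inequality: for a non-negative random variable, Pr(X ≥ a) ≤ E[X]/a.
Here E[X] = 51 and a = 375.2, so the bound is 51/375.2 = 0.1359.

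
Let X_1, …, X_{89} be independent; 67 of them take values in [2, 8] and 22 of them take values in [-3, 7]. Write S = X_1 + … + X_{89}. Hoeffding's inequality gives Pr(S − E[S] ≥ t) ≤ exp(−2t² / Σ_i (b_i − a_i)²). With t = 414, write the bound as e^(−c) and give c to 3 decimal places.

Σ(b_i − a_i)² = 67·6² + 22·10² = 4612.
c = 2t² / 4612 = 2·414² / 4612 = 74.3261.

74.326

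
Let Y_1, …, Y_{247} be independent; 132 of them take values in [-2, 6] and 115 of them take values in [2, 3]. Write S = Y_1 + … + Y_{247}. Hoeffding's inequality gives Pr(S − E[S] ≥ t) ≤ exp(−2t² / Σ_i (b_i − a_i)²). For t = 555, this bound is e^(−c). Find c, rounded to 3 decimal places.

71.943

Σ(b_i − a_i)² = 132·8² + 115·1² = 8563.
c = 2t² / 8563 = 2·555² / 8563 = 71.9432.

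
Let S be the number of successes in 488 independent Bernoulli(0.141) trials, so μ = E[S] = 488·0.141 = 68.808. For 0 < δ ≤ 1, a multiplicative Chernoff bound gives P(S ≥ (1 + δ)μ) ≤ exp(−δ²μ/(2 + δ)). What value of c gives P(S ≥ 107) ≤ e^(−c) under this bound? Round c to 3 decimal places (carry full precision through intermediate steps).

8.297

Write 107 = (1 + δ)μ, so δ = 107/68.808 − 1 = 0.5550517…
Then the exponent is δ²μ/(2 + δ) = (107 − μ)² / (μ·(2 + δ)) = 8.296715.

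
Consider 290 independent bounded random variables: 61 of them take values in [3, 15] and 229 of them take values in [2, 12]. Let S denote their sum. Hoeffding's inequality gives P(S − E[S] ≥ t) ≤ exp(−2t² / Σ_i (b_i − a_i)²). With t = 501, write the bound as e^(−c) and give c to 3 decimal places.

15.844

Σ(b_i − a_i)² = 61·12² + 229·10² = 31684.
c = 2t² / 31684 = 2·501² / 31684 = 15.8440.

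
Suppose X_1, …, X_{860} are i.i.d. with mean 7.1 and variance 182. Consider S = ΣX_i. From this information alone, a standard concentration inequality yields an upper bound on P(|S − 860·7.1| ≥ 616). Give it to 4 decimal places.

0.4125

With mean and variance of each term known, Chebyshev's inequality bounds the deviation of the sum (or sample mean).
Var(S) = n·Var(X_i) = 860·182 = 156520.
Chebyshev: P(|S − 860·7.1| ≥ 616) ≤ Var(S)/616² = 156520/379456 = 0.4125.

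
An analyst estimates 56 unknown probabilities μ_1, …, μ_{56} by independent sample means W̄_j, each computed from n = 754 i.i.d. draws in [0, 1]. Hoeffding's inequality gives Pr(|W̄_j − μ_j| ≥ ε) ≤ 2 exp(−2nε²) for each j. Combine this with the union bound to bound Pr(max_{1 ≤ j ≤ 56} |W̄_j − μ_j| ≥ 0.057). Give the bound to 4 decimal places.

0.8344

Per-experiment Hoeffding bound: 2·exp(−2·754·0.057²) = 2·exp(−4.89949) = 0.014901.
Union bound over 56 events: 56·0.014901 = 0.83444.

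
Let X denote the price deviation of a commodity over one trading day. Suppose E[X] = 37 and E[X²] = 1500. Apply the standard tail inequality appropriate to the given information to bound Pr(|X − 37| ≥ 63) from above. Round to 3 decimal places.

The first two moments determine the variance, so Chebyshev's inequality is the sharpest standard bound available.
Var(X) = E[X²] − (E[X])² = 1500 − 1369 = 131.
Chebyshev's inequality: Pr(|X − μ| ≥ t) ≤ Var(X)/t² = 131/3969 = 0.0330.

0.033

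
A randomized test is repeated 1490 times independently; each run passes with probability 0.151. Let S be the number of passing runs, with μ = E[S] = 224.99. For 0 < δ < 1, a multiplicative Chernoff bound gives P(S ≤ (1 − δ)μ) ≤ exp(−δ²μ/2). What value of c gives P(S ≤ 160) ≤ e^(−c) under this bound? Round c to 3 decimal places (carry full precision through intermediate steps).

9.386

Write 160 = (1 − δ)μ, so δ = 1 − 160/224.99 = 0.2888573…
Then the exponent is δ²μ/2 = (μ − 160)²/(2μ) = 9.386417.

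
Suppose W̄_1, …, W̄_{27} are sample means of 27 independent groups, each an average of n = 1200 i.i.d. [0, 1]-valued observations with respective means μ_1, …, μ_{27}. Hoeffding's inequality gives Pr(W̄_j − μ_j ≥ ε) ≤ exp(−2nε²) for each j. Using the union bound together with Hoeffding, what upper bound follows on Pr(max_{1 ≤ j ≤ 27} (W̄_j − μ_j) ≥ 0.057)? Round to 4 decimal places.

Per-experiment Hoeffding bound: exp(−2·1200·0.057²) = exp(−7.79760) = 0.00041072.
Union bound over 27 events: 27·0.00041072 = 0.01109.

0.0111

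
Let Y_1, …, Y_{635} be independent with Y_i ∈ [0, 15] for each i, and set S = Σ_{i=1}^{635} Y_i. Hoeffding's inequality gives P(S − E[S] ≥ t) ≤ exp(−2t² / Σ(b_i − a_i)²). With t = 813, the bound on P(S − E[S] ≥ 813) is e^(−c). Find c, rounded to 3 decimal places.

Σ(b_i − a_i)² = 635·(15)² = 142875.
c = 2t²/142875 = 2·813²/142875 = 9.2524.

9.252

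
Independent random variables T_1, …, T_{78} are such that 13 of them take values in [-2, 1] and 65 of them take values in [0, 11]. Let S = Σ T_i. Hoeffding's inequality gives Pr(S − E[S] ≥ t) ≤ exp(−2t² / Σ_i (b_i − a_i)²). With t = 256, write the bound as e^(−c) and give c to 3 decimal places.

Σ(b_i − a_i)² = 13·3² + 65·11² = 7982.
c = 2t² / 7982 = 2·256² / 7982 = 16.4209.

16.421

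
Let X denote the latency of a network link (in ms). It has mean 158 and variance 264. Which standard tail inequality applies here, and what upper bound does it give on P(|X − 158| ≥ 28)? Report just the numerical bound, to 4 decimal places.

0.3367

Mean and variance are known, so Chebyshev's inequality applies.
Chebyshev: P(|X − μ| ≥ t) ≤ Var(X)/t².
Bound = 264 / 784 = 0.3367.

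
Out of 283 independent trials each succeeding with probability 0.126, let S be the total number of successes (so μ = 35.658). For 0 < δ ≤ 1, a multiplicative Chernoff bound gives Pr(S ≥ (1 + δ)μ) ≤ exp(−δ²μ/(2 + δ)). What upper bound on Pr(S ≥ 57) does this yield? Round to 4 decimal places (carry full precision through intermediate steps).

Write 57 = (1 + δ)μ, so δ = 57/35.658 − 1 = 0.5985193…
Then the exponent is δ²μ/(2 + δ) = (57 − μ)² / (μ·(2 + δ)) = 4.915722.
Bound = exp(−4.915722) = 0.00733.

0.0073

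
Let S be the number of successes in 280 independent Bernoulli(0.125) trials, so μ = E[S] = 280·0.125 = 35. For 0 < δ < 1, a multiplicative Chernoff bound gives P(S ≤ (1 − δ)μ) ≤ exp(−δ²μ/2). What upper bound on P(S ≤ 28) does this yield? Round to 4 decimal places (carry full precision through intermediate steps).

0.4966

Write 28 = (1 − δ)μ, so δ = 1 − 28/35 = 0.2…
Then the exponent is δ²μ/2 = (μ − 28)²/(2μ) = 0.700000.
Bound = exp(−0.700000) = 0.49659.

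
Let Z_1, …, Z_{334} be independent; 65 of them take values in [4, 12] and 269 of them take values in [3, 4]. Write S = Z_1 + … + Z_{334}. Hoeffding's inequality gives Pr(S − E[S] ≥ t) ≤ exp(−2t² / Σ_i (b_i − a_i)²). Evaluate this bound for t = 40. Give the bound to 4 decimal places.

Σ(b_i − a_i)² = 65·8² + 269·1² = 4429.
Exponent = 2·40² / 4429 = 0.72251.
Bound = exp(−0.72251) = 0.48553.

0.4855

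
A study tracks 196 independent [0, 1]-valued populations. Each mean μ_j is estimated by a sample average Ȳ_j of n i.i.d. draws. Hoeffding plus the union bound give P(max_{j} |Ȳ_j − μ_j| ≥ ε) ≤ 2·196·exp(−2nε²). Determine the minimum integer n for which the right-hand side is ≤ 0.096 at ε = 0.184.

123

Need 2·196·exp(−2nε²) ≤ 0.096, i.e. exp(−2nε²) ≤ 0.096/392.
So 2nε² ≥ ln(392/0.096) = 8.314669.
Hence n ≥ 8.314669/(2·0.184²) = 122.795.
The smallest integer n is 123.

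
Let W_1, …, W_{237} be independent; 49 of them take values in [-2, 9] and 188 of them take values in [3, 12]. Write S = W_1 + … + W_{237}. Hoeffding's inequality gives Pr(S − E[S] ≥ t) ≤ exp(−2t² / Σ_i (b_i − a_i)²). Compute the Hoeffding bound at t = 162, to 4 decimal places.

0.0837

Σ(b_i − a_i)² = 49·11² + 188·9² = 21157.
Exponent = 2·162² / 21157 = 2.48088.
Bound = exp(−2.48088) = 0.08367.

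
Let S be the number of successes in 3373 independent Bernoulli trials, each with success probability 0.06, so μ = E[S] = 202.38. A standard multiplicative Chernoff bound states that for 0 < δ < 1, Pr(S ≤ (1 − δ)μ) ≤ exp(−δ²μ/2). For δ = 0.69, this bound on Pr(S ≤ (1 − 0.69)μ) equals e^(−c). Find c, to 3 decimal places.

c = δ²μ/2 = 0.69²·202.38/2 = 48.1766.

48.177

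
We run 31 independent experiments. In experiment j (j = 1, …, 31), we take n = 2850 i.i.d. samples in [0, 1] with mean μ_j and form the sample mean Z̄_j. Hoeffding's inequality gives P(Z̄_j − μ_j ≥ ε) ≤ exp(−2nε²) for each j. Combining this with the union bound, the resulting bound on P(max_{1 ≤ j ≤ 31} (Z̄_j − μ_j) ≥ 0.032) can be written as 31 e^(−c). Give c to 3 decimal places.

Union bound over the 31 events: P(max_{1 ≤ j ≤ 31} (Z̄_j − μ_j) ≥ 0.032) ≤ 31·exp(−2nε²) = 31 exp(−2·2850·0.032²).
So c = 2·2850·0.032² = 5.8368.

5.837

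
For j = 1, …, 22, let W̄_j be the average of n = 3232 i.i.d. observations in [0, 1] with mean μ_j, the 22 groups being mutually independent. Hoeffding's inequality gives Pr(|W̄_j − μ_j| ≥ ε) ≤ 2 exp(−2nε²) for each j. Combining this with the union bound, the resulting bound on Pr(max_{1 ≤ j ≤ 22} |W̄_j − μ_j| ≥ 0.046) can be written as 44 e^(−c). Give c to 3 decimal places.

Union bound over the 22 events: Pr(max_{1 ≤ j ≤ 22} |W̄_j − μ_j| ≥ 0.046) ≤ 22·2·exp(−2nε²) = 44 exp(−2·3232·0.046²).
So c = 2·3232·0.046² = 13.6778.

13.678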